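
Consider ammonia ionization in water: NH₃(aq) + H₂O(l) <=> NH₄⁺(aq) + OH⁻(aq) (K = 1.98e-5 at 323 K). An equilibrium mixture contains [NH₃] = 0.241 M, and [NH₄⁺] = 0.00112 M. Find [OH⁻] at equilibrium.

(H₂O is a pure liquid — omitted from K.)
At equilibrium, K = [NH₄⁺]·[OH⁻] / [NH₃] = 1.98e-5.
(0.00112)·([OH⁻]) / (0.241) = 1.98e-5
[OH⁻] = 0.00426 M

[OH⁻] = 0.00426 M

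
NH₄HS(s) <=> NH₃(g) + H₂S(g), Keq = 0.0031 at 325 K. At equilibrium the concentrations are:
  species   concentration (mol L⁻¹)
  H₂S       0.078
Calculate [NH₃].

[NH₃] = 0.040 mol L⁻¹

(NH₄HS is a pure solid — omitted from Keq.)
At equilibrium, Keq = [NH₃]·[H₂S] = 0.0031.
([NH₃])·(0.078) = 0.0031
[NH₃] = 0.0397 = 0.040 mol L⁻¹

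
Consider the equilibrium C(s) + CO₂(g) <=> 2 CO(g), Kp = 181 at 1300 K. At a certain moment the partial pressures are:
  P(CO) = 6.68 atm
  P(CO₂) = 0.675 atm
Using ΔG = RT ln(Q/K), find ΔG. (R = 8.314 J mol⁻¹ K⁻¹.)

ΔG = -10.9 kJ/mol

(C is a pure solid — omitted from Qp.)
Qp = P(CO)² / P(CO₂) = (6.68)² / (0.675) = 66.1
ΔG = RT ln(Qp/Kp) = (8.314 J mol⁻¹ K⁻¹)(1300 K) × ln(66.1/181)
   = (10.81 kJ/mol)(-1.007) = -10.9 kJ/mol
ΔG < 0, so the forward reaction is spontaneous (proceeds forward).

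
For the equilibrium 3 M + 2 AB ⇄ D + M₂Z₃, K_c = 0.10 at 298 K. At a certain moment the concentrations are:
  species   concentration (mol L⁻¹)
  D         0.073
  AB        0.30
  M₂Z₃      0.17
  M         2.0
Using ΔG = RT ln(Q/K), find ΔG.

ΔG = -4.36 kJ/mol

Q_c = [D]·[M₂Z₃] / ([M]³·[AB]²) = (0.073)·(0.17) / ((2.0)³·(0.30)²) = 0.0172
ΔG = RT ln(Q_c/K_c) = (8.314 J mol⁻¹ K⁻¹)(298 K) × ln(0.0172/0.10)
   = (2.478 kJ/mol)(-1.760) = -4.36 kJ/mol
ΔG < 0, so the forward reaction is spontaneous (proceeds forward).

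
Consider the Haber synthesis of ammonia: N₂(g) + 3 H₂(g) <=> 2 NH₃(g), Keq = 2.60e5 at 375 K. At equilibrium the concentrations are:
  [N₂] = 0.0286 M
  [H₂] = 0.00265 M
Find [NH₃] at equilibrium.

[NH₃] = 0.0118 M

At equilibrium, Keq = [NH₃]² / ([N₂]·[H₂]³) = 2.60e5.
([NH₃])² / ((0.0286)·(0.00265)³) = 2.60e5
[NH₃]² = 1.38e-4 ⇒ [NH₃] = 0.0118 M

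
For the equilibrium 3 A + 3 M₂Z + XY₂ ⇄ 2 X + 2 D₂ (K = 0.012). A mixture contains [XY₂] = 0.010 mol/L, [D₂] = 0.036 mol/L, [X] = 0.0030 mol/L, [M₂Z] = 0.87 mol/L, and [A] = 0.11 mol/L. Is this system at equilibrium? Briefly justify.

no; Q < K, reaction proceeds forward

Q = [X]²·[D₂]² / ([A]³·[M₂Z]³·[XY₂]) = (0.0030)²·(0.036)² / ((0.11)³·(0.87)³·(0.010)) = 0.0013
Q = 0.0013 < K = 0.012: net forward reaction.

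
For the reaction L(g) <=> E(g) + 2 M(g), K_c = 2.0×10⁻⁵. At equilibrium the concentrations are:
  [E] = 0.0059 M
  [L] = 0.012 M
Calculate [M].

[M] = 0.0064 M

At equilibrium, K_c = [E]·[M]² / [L] = 2.0×10⁻⁵.
(0.0059)·([M])² / (0.012) = 2.0×10⁻⁵
[M]² = 4.07×10⁻⁵ ⇒ [M] = 0.0064 M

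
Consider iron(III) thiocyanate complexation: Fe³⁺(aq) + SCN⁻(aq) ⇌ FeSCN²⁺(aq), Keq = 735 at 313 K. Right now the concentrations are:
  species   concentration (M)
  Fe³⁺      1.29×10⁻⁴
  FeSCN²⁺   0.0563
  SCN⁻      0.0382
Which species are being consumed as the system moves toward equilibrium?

FeSCN²⁺ (products)

Q = [FeSCN²⁺] / ([Fe³⁺]·[SCN⁻]) = (0.0563) / ((1.29×10⁻⁴)·(0.0382)) = 11400
Q = 11400 > Keq = 735: net reverse reaction.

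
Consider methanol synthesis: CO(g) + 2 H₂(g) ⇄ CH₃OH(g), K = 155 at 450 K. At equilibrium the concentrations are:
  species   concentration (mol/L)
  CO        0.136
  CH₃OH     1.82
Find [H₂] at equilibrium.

[H₂] = 0.294 mol/L

At equilibrium, K = [CH₃OH] / ([CO]·[H₂]²) = 155.
(1.82) / ((0.136)·([H₂])²) = 155
[H₂]² = 0.0863 ⇒ [H₂] = 0.294 mol/L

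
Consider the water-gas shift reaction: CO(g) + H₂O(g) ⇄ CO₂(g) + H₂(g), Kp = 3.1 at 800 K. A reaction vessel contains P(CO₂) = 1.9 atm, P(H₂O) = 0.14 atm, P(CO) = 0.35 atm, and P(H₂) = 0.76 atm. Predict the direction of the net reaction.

Qp = P(CO₂)·P(H₂) / (P(CO)·P(H₂O)) = (1.9)·(0.76) / ((0.35)·(0.14)) = 29
Qp = 29 > Kp = 3.1, so the reverse reaction proceeds.

to the left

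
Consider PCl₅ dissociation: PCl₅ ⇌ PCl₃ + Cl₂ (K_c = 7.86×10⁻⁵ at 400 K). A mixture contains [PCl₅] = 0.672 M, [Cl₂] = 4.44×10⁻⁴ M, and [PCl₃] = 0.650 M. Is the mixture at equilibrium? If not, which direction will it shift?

no; Q > K, reaction proceeds in reverse

Q_c = [PCl₃]·[Cl₂] / [PCl₅] = (0.650)·(4.44×10⁻⁴) / (0.672) = 4.29×10⁻⁴
Q_c = 4.29×10⁻⁴ > K_c = 7.86×10⁻⁵: net reverse reaction.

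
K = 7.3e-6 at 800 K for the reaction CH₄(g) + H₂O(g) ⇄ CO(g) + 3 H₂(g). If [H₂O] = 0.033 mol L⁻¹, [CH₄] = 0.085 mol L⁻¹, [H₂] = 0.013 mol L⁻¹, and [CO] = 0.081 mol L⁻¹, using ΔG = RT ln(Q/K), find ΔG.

Q = [CO]·[H₂]³ / ([CH₄]·[H₂O]) = (0.081)·(0.013)³ / ((0.085)·(0.033)) = 6.34e-5
ΔG = RT ln(Q/K) = (8.314 J mol⁻¹ K⁻¹)(800 K) × ln(6.34e-5/7.3e-6)
   = (6.651 kJ/mol)(2.162) = 14.4 kJ/mol
ΔG > 0, so the forward reaction is non-spontaneous (proceeds in reverse).

ΔG = 14.4 kJ/mol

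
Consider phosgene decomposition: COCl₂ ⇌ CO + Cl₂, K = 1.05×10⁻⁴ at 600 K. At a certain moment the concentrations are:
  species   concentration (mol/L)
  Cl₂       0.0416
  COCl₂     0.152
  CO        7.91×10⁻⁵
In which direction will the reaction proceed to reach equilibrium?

Q = [CO]·[Cl₂] / [COCl₂] = (7.91×10⁻⁵)·(0.0416) / (0.152) = 2.16×10⁻⁵
Q = 2.16×10⁻⁵ < K = 1.05×10⁻⁴, so the forward reaction proceeds.

toward products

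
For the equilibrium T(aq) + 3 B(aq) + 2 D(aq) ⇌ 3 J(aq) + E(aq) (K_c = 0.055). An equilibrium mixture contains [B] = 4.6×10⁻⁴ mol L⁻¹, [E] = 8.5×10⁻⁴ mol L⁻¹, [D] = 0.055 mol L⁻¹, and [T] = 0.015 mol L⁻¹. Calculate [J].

[J] = 6.6×10⁻⁵ mol L⁻¹

At equilibrium, K_c = [J]³·[E] / ([T]·[B]³·[D]²) = 0.055.
([J])³·(8.5×10⁻⁴) / ((0.015)·(4.6×10⁻⁴)³·(0.055)²) = 0.055
[J]³ = 2.86×10⁻¹³ ⇒ [J] = 6.6×10⁻⁵ mol L⁻¹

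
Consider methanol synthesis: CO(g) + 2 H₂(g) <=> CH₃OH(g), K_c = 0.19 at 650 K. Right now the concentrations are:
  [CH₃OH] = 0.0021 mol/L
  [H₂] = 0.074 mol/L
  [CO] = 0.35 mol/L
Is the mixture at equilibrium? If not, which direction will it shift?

Q_c = [CH₃OH] / ([CO]·[H₂]²) = (0.0021) / ((0.35)·(0.074)²) = 1.1
Q_c = 1.1 > K_c = 0.19: net reverse reaction.

no; Q > K, reaction proceeds in reverse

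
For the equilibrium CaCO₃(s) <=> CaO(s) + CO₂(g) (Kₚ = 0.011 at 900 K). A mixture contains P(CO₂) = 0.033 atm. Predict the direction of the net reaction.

(CaCO₃, CaO are pure solids — omitted from Qₚ.)
Qₚ = P(CO₂) = 0.033
Qₚ = 0.033 > Kₚ = 0.011, so the reverse reaction proceeds.

in the reverse direction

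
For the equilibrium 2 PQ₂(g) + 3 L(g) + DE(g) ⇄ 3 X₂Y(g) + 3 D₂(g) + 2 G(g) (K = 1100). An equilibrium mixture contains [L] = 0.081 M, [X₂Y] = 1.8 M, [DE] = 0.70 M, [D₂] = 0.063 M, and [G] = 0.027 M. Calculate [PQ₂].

[PQ₂] = 0.0016 M

At equilibrium, K = [X₂Y]³·[D₂]³·[G]² / ([PQ₂]²·[L]³·[DE]) = 1100.
(1.8)³·(0.063)³·(0.027)² / (([PQ₂])²·(0.081)³·(0.70)) = 1100
[PQ₂]² = 2.60×10⁻⁶ ⇒ [PQ₂] = 0.0016 M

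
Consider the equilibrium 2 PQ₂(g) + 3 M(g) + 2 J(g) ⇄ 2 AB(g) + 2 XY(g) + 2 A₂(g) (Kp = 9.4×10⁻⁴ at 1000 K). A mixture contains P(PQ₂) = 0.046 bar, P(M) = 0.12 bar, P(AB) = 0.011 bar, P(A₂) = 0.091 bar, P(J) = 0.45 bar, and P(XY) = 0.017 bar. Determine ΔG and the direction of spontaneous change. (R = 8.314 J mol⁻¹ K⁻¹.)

Qp = P(AB)²·P(XY)²·P(A₂)² / (P(PQ₂)²·P(M)³·P(J)²) = (0.011)²·(0.017)²·(0.091)² / ((0.046)²·(0.12)³·(0.45)²) = 3.91×10⁻⁴
ΔG = RT ln(Qp/Kp) = (8.314 J mol⁻¹ K⁻¹)(1000 K) × ln(3.91×10⁻⁴/9.4×10⁻⁴)
   = (8.314 kJ/mol)(-0.8772) = -7.29 kJ/mol
ΔG < 0, so the forward reaction is spontaneous (proceeds forward).

ΔG = -7.29 kJ/mol; the forward reaction is spontaneous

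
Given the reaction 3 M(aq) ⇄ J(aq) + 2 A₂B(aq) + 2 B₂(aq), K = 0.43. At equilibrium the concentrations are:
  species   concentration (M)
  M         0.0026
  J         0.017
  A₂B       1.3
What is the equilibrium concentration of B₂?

[B₂] = 5.1×10⁻⁴ M

At equilibrium, K = [J]·[A₂B]²·[B₂]² / [M]³ = 0.43.
(0.017)·(1.3)²·([B₂])² / (0.0026)³ = 0.43
[B₂]² = 2.63×10⁻⁷ ⇒ [B₂] = 5.1×10⁻⁴ M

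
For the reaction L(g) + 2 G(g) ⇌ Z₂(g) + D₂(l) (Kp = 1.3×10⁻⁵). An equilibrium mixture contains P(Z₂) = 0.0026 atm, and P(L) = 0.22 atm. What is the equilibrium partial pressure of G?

(D₂ is a pure liquid — omitted from Kp.)
At equilibrium, Kp = P(Z₂) / (P(L)·P(G)²) = 1.3×10⁻⁵.
(0.0026) / ((0.22)·(P(G))²) = 1.3×10⁻⁵
P(G)² = 909 ⇒ P(G) = 30 atm

P(G) = 30 atm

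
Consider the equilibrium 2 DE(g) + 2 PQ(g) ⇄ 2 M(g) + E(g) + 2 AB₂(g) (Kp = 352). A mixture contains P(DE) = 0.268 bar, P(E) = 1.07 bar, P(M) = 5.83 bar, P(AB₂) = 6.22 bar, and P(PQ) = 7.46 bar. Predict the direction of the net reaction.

at equilibrium

Qp = P(M)²·P(E)·P(AB₂)² / (P(DE)²·P(PQ)²) = (5.83)²·(1.07)·(6.22)² / ((0.268)²·(7.46)²) = 352
Qp = 352 = Kp, so the system is already at equilibrium.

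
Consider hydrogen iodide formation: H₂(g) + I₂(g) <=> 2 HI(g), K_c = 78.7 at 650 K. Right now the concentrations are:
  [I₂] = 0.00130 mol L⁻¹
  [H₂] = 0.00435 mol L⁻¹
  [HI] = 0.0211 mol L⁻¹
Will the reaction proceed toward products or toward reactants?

Q_c = [HI]² / ([H₂]·[I₂]) = (0.0211)² / ((0.00435)·(0.00130)) = 78.7
Q_c = 78.7 = K_c, so the system is already at equilibrium.

at equilibrium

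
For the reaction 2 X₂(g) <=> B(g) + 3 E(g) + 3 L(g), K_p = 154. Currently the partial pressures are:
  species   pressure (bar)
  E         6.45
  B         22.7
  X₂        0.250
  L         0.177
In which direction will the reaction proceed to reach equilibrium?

Q_p = P(B)·P(E)³·P(L)³ / P(X₂)² = (22.7)·(6.45)³·(0.177)³ / (0.250)² = 540
Q_p = 540 > K_p = 154, so the reverse reaction proceeds.

toward reactants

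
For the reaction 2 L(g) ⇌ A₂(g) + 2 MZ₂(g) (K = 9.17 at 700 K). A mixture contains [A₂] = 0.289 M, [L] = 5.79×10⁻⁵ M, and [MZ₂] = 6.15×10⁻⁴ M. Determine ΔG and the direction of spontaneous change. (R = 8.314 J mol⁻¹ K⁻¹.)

ΔG = 7.38 kJ/mol; the forward reaction is non-spontaneous

Q = [A₂]·[MZ₂]² / [L]² = (0.289)·(6.15×10⁻⁴)² / (5.79×10⁻⁵)² = 32.6
ΔG = RT ln(Q/K) = (8.314 J mol⁻¹ K⁻¹)(700 K) × ln(32.6/9.17)
   = (5.820 kJ/mol)(1.268) = 7.38 kJ/mol
ΔG > 0, so the forward reaction is non-spontaneous (proceeds in reverse).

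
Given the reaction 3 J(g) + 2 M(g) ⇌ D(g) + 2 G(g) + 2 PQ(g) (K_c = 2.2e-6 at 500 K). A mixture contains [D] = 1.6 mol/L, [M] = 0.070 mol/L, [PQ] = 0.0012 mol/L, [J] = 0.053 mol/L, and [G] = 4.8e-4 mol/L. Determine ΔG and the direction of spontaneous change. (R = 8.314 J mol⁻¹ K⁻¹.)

ΔG = -4.60 kJ/mol; the forward reaction is spontaneous

Q_c = [D]·[G]²·[PQ]² / ([J]³·[M]²) = (1.6)·(4.8e-4)²·(0.0012)² / ((0.053)³·(0.070)²) = 7.28e-7
ΔG = RT ln(Q_c/K_c) = (8.314 J mol⁻¹ K⁻¹)(500 K) × ln(7.28e-7/2.2e-6)
   = (4.157 kJ/mol)(-1.106) = -4.60 kJ/mol
ΔG < 0, so the forward reaction is spontaneous (proceeds forward).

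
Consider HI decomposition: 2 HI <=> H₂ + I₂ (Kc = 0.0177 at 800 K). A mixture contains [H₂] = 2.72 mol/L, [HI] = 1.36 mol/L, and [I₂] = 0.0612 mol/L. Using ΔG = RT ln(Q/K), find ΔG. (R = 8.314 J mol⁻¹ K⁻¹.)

Qc = [H₂]·[I₂] / [HI]² = (2.72)·(0.0612) / (1.36)² = 0.0900
ΔG = RT ln(Qc/Kc) = (8.314 J mol⁻¹ K⁻¹)(800 K) × ln(0.0900/0.0177)
   = (6.651 kJ/mol)(1.626) = 10.8 kJ/mol
ΔG > 0, so the forward reaction is non-spontaneous (proceeds in reverse).

ΔG = 10.8 kJ/mol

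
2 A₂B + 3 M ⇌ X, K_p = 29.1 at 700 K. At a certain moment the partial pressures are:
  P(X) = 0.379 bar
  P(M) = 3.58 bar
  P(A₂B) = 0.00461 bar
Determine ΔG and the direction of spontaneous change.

ΔG = 15.1 kJ/mol; the forward reaction is non-spontaneous

Q_p = P(X) / (P(A₂B)²·P(M)³) = (0.379) / ((0.00461)²·(3.58)³) = 389
ΔG = RT ln(Q_p/K_p) = (8.314 J mol⁻¹ K⁻¹)(700 K) × ln(389/29.1)
   = (5.820 kJ/mol)(2.593) = 15.1 kJ/mol
ΔG > 0, so the forward reaction is non-spontaneous (proceeds in reverse).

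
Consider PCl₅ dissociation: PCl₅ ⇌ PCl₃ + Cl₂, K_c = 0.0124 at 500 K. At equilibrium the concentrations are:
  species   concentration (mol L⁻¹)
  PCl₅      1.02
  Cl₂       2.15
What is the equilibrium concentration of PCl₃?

[PCl₃] = 0.00588 mol L⁻¹

At equilibrium, K_c = [PCl₃]·[Cl₂] / [PCl₅] = 0.0124.
([PCl₃])·(2.15) / (1.02) = 0.0124
[PCl₃] = 0.00588 mol L⁻¹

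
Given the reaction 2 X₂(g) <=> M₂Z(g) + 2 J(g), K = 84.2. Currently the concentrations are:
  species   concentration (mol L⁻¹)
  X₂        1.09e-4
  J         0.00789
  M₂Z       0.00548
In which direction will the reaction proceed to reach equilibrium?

in the forward direction

Q = [M₂Z]·[J]² / [X₂]² = (0.00548)·(0.00789)² / (1.09e-4)² = 28.7
Q = 28.7 < K = 84.2, so the forward reaction proceeds.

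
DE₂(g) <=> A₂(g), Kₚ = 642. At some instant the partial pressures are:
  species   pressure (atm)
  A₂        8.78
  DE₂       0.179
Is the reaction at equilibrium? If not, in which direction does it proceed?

Qₚ = P(A₂) / P(DE₂) = (8.78) / (0.179) = 49.1
Qₚ = 49.1 < Kₚ = 642, so the forward reaction proceeds.

in the forward direction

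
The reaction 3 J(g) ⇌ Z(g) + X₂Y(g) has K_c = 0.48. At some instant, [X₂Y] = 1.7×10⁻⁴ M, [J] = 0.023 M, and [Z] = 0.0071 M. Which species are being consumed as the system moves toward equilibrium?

Q_c = [Z]·[X₂Y] / [J]³ = (0.0071)·(1.7×10⁻⁴) / (0.023)³ = 0.099
Q_c = 0.099 < K_c = 0.48: net forward reaction.

J (reactants)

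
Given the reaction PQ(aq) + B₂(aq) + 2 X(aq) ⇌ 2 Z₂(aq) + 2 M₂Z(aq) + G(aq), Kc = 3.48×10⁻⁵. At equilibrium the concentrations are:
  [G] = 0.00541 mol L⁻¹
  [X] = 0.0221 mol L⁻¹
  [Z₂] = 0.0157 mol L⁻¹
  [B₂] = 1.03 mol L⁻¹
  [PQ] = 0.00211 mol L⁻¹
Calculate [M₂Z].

At equilibrium, Kc = [Z₂]²·[M₂Z]²·[G] / ([PQ]·[B₂]·[X]²) = 3.48×10⁻⁵.
(0.0157)²·([M₂Z])²·(0.00541) / ((0.00211)·(1.03)·(0.0221)²) = 3.48×10⁻⁵
[M₂Z]² = 2.77×10⁻⁵ ⇒ [M₂Z] = 0.00526 mol L⁻¹

[M₂Z] = 0.00526 mol L⁻¹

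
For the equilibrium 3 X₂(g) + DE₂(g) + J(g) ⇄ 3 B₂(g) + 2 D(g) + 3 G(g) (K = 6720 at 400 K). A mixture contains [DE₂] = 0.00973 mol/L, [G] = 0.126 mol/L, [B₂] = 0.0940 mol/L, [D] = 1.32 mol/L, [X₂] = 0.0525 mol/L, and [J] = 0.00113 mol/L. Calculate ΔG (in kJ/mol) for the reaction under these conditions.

ΔG = -4.34 kJ/mol

Q = [B₂]³·[D]²·[G]³ / ([X₂]³·[DE₂]·[J]) = (0.0940)³·(1.32)²·(0.126)³ / ((0.0525)³·(0.00973)·(0.00113)) = 1820
ΔG = RT ln(Q/K) = (8.314 J mol⁻¹ K⁻¹)(400 K) × ln(1820/6720)
   = (3.326 kJ/mol)(-1.306) = -4.34 kJ/mol
ΔG < 0, so the forward reaction is spontaneous (proceeds forward).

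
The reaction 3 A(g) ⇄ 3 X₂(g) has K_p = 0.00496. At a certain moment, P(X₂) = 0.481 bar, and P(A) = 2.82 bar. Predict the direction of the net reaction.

neither direction; the system is at equilibrium

Q_p = P(X₂)³ / P(A)³ = (0.481)³ / (2.82)³ = 0.00496
Q_p = 0.00496 = K_p, so the system is already at equilibrium.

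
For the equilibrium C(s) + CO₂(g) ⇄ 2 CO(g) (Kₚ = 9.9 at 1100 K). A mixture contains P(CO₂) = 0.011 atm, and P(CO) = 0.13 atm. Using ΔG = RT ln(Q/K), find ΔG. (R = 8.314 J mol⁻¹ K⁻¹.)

ΔG = -17.0 kJ/mol

(C is a pure solid — omitted from Qₚ.)
Qₚ = P(CO)² / P(CO₂) = (0.13)² / (0.011) = 1.54
ΔG = RT ln(Qₚ/Kₚ) = (8.314 J mol⁻¹ K⁻¹)(1100 K) × ln(1.54/9.9)
   = (9.145 kJ/mol)(-1.861) = -17.0 kJ/mol
ΔG < 0, so the forward reaction is spontaneous (proceeds forward).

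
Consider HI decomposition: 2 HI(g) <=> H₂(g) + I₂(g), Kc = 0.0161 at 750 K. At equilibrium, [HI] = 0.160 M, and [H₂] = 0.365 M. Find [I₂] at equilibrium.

[I₂] = 0.00113 M

At equilibrium, Kc = [H₂]·[I₂] / [HI]² = 0.0161.
(0.365)·([I₂]) / (0.160)² = 0.0161
[I₂] = 0.00113 M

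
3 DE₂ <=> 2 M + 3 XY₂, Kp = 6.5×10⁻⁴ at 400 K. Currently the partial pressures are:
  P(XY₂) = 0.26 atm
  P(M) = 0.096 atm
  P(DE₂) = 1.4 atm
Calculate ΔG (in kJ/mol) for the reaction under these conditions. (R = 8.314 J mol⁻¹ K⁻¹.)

ΔG = -7.98 kJ/mol

Qp = P(M)²·P(XY₂)³ / P(DE₂)³ = (0.096)²·(0.26)³ / (1.4)³ = 5.90×10⁻⁵
ΔG = RT ln(Qp/Kp) = (8.314 J mol⁻¹ K⁻¹)(400 K) × ln(5.90×10⁻⁵/6.5×10⁻⁴)
   = (3.326 kJ/mol)(-2.399) = -7.98 kJ/mol
ΔG < 0, so the forward reaction is spontaneous (proceeds forward).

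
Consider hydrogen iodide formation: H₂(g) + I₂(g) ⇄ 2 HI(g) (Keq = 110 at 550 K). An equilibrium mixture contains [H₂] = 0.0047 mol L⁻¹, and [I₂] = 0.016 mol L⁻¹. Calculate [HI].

At equilibrium, Keq = [HI]² / ([H₂]·[I₂]) = 110.
([HI])² / ((0.0047)·(0.016)) = 110
[HI]² = 0.00827 ⇒ [HI] = 0.091 mol L⁻¹

[HI] = 0.091 mol L⁻¹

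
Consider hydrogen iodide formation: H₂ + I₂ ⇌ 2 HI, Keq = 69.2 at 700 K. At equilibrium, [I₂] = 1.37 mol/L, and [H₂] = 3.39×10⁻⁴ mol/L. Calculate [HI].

At equilibrium, Keq = [HI]² / ([H₂]·[I₂]) = 69.2.
([HI])² / ((3.39×10⁻⁴)·(1.37)) = 69.2
[HI]² = 0.0321 ⇒ [HI] = 0.179 mol/L

[HI] = 0.179 mol/L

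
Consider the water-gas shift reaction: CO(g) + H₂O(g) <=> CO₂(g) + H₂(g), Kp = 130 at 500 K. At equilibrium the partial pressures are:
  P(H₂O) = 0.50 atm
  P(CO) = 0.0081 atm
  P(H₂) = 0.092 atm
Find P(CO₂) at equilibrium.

P(CO₂) = 5.7 atm

At equilibrium, Kp = P(CO₂)·P(H₂) / (P(CO)·P(H₂O)) = 130.
(P(CO₂))·(0.092) / ((0.0081)·(0.50)) = 130
P(CO₂) = 5.72 = 5.7 atm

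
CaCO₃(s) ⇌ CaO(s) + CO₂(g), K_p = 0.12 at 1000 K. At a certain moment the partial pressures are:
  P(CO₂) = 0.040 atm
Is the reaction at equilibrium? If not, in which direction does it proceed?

(CaCO₃, CaO are pure solids — omitted from Q_p.)
Q_p = P(CO₂) = 0.040
Q_p = 0.040 < K_p = 0.12, so the forward reaction proceeds.

forward (toward products)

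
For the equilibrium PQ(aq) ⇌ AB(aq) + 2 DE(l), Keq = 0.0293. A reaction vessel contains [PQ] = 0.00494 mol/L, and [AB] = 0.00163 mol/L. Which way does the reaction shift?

(DE is a pure liquid — omitted from Q.)
Q = [AB] / [PQ] = (0.00163) / (0.00494) = 0.330
Q = 0.330 > Keq = 0.0293, so the reverse reaction proceeds.

to the left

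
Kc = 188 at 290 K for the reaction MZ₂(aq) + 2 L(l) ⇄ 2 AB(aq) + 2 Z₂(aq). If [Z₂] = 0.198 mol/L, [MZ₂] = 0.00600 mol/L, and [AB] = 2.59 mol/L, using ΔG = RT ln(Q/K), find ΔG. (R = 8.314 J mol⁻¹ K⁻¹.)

ΔG = -3.51 kJ/mol

(L is a pure liquid — omitted from Qc.)
Qc = [AB]²·[Z₂]² / [MZ₂] = (2.59)²·(0.198)² / (0.00600) = 43.8
ΔG = RT ln(Qc/Kc) = (8.314 J mol⁻¹ K⁻¹)(290 K) × ln(43.8/188)
   = (2.411 kJ/mol)(-1.457) = -3.51 kJ/mol
ΔG < 0, so the forward reaction is spontaneous (proceeds forward).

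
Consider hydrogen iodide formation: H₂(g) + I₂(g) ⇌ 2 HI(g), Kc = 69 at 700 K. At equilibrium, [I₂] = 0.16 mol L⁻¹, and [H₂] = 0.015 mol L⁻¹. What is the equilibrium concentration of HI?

[HI] = 0.41 mol L⁻¹

At equilibrium, Kc = [HI]² / ([H₂]·[I₂]) = 69.
([HI])² / ((0.015)·(0.16)) = 69
[HI]² = 0.166 ⇒ [HI] = 0.41 mol L⁻¹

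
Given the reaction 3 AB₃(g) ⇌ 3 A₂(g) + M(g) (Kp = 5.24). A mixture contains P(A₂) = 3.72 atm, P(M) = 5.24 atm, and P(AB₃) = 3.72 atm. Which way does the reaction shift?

neither direction; the system is at equilibrium

Qp = P(A₂)³·P(M) / P(AB₃)³ = (3.72)³·(5.24) / (3.72)³ = 5.24
Qp = 5.24 = Kp, so the system is already at equilibrium.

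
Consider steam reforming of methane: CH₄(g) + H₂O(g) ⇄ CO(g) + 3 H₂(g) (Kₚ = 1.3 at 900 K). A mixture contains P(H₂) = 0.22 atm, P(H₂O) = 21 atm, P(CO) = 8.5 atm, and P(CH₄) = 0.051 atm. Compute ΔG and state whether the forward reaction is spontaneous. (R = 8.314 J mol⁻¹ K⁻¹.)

ΔG = -20.5 kJ/mol; the forward reaction is spontaneous

Qₚ = P(CO)·P(H₂)³ / (P(CH₄)·P(H₂O)) = (8.5)·(0.22)³ / ((0.051)·(21)) = 0.0845
ΔG = RT ln(Qₚ/Kₚ) = (8.314 J mol⁻¹ K⁻¹)(900 K) × ln(0.0845/1.3)
   = (7.483 kJ/mol)(-2.733) = -20.5 kJ/mol
ΔG < 0, so the forward reaction is spontaneous (proceeds forward).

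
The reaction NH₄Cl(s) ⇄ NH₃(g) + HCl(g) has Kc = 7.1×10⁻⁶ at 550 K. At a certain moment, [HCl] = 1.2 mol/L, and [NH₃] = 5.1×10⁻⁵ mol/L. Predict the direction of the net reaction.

to the left

(NH₄Cl is a pure solid — omitted from Qc.)
Qc = [NH₃]·[HCl] = (5.1×10⁻⁵)·(1.2) = 6.1×10⁻⁵
Qc = 6.1×10⁻⁵ > Kc = 7.1×10⁻⁶, so the reverse reaction proceeds.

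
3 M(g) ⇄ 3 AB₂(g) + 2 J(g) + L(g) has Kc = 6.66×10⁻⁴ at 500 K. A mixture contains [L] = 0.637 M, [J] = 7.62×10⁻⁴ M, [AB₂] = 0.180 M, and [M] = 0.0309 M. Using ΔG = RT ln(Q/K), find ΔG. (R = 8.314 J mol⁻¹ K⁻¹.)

Qc = [AB₂]³·[J]²·[L] / [M]³ = (0.180)³·(7.62×10⁻⁴)²·(0.637) / (0.0309)³ = 7.31×10⁻⁵
ΔG = RT ln(Qc/Kc) = (8.314 J mol⁻¹ K⁻¹)(500 K) × ln(7.31×10⁻⁵/6.66×10⁻⁴)
   = (4.157 kJ/mol)(-2.209) = -9.18 kJ/mol
ΔG < 0, so the forward reaction is spontaneous (proceeds forward).

ΔG = -9.18 kJ/mol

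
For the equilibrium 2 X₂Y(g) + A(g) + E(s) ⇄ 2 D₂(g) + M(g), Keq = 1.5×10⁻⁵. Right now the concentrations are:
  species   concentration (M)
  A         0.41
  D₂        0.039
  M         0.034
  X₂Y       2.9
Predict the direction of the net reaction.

(E is a pure solid — omitted from Q.)
Q = [D₂]²·[M] / ([X₂Y]²·[A]) = (0.039)²·(0.034) / ((2.9)²·(0.41)) = 1.5×10⁻⁵
Q = 1.5×10⁻⁵ = Keq, so the system is already at equilibrium.

no net change (already at equilibrium)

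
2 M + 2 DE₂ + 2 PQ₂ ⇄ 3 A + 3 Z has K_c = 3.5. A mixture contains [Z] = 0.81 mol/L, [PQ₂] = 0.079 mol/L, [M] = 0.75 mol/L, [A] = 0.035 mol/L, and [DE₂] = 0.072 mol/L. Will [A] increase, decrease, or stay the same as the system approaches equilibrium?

Q_c = [A]³·[Z]³ / ([M]²·[DE₂]²·[PQ₂]²) = (0.035)³·(0.81)³ / ((0.75)²·(0.072)²·(0.079)²) = 1.3
Q_c = 1.3 < K_c = 3.5: net forward reaction.
A is a product, so it increases.

increase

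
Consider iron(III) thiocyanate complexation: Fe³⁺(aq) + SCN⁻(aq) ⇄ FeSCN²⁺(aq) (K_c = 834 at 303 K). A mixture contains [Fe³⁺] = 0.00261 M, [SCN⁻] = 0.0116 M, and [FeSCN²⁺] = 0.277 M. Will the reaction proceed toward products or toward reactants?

in the reverse direction

Q_c = [FeSCN²⁺] / ([Fe³⁺]·[SCN⁻]) = (0.277) / ((0.00261)·(0.0116)) = 9150
Q_c = 9150 > K_c = 834, so the reverse reaction proceeds.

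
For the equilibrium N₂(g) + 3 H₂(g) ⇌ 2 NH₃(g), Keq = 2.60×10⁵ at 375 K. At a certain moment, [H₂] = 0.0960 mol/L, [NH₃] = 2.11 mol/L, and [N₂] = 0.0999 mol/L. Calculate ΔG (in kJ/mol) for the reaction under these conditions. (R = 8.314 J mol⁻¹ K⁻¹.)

Q = [NH₃]² / ([N₂]·[H₂]³) = (2.11)² / ((0.0999)·(0.0960)³) = 50400
ΔG = RT ln(Q/Keq) = (8.314 J mol⁻¹ K⁻¹)(375 K) × ln(50400/2.60×10⁵)
   = (3.118 kJ/mol)(-1.641) = -5.12 kJ/mol
ΔG < 0, so the forward reaction is spontaneous (proceeds forward).

ΔG = -5.12 kJ/mol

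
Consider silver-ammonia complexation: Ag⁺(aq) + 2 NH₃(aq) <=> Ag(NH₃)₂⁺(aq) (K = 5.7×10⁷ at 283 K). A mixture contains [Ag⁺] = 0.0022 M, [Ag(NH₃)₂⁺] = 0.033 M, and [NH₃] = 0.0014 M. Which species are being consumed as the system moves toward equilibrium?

Q = [Ag(NH₃)₂⁺] / ([Ag⁺]·[NH₃]²) = (0.033) / ((0.0022)·(0.0014)²) = 7.7×10⁶
Q = 7.7×10⁶ < K = 5.7×10⁷: net forward reaction.

Ag⁺, NH₃ (reactants)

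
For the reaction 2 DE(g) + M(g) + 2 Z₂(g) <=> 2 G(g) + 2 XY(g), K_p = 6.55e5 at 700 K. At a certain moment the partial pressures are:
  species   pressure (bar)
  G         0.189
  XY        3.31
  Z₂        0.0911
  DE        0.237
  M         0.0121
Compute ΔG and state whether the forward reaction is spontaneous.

ΔG = -13.1 kJ/mol; the forward reaction is spontaneous

Q_p = P(G)²·P(XY)² / (P(DE)²·P(M)·P(Z₂)²) = (0.189)²·(3.31)² / ((0.237)²·(0.0121)·(0.0911)²) = 69400
ΔG = RT ln(Q_p/K_p) = (8.314 J mol⁻¹ K⁻¹)(700 K) × ln(69400/6.55e5)
   = (5.820 kJ/mol)(-2.245) = -13.1 kJ/mol
ΔG < 0, so the forward reaction is spontaneous (proceeds forward).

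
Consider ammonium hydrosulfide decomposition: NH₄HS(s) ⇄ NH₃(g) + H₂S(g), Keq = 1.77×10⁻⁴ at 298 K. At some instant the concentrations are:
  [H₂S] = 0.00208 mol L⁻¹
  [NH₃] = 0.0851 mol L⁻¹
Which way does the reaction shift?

at equilibrium

(NH₄HS is a pure solid — omitted from Q.)
Q = [NH₃]·[H₂S] = (0.0851)·(0.00208) = 1.77×10⁻⁴
Q = 1.77×10⁻⁴ = Keq, so the system is already at equilibrium.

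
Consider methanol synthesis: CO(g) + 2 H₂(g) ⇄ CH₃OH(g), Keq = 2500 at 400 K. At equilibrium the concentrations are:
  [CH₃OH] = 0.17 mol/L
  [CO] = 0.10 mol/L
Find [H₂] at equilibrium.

At equilibrium, Keq = [CH₃OH] / ([CO]·[H₂]²) = 2500.
(0.17) / ((0.10)·([H₂])²) = 2500
[H₂]² = 6.80e-4 ⇒ [H₂] = 0.026 mol/L

[H₂] = 0.026 mol/L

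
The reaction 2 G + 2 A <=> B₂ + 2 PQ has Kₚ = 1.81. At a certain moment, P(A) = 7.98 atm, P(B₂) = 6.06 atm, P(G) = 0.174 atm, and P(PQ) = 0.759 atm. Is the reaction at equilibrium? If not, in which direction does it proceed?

Qₚ = P(B₂)·P(PQ)² / (P(G)²·P(A)²) = (6.06)·(0.759)² / ((0.174)²·(7.98)²) = 1.81
Qₚ = 1.81 = Kₚ, so the system is already at equilibrium.

at equilibrium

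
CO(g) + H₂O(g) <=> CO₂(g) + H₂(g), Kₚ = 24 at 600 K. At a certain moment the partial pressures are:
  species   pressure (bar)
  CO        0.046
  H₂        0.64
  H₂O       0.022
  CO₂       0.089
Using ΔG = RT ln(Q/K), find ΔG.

Qₚ = P(CO₂)·P(H₂) / (P(CO)·P(H₂O)) = (0.089)·(0.64) / ((0.046)·(0.022)) = 56.3
ΔG = RT ln(Qₚ/Kₚ) = (8.314 J mol⁻¹ K⁻¹)(600 K) × ln(56.3/24)
   = (4.988 kJ/mol)(0.8526) = 4.25 kJ/mol
ΔG > 0, so the forward reaction is non-spontaneous (proceeds in reverse).

ΔG = 4.25 kJ/mol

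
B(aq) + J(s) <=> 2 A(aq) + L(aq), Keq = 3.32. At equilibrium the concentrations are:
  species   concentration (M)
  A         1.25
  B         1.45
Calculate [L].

(J is a pure solid — omitted from Keq.)
At equilibrium, Keq = [A]²·[L] / [B] = 3.32.
(1.25)²·([L]) / (1.45) = 3.32
[L] = 3.08 M

[L] = 3.08 M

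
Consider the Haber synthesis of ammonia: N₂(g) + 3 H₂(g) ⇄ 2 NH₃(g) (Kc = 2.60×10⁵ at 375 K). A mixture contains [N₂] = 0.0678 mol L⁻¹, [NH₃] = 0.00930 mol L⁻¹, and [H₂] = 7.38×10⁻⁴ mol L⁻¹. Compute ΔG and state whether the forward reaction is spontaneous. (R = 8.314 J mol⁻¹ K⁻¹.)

Qc = [NH₃]² / ([N₂]·[H₂]³) = (0.00930)² / ((0.0678)·(7.38×10⁻⁴)³) = 3.17×10⁶
ΔG = RT ln(Qc/Kc) = (8.314 J mol⁻¹ K⁻¹)(375 K) × ln(3.17×10⁶/2.60×10⁵)
   = (3.118 kJ/mol)(2.501) = 7.80 kJ/mol
ΔG > 0, so the forward reaction is non-spontaneous (proceeds in reverse).

ΔG = 7.80 kJ/mol; the forward reaction is non-spontaneous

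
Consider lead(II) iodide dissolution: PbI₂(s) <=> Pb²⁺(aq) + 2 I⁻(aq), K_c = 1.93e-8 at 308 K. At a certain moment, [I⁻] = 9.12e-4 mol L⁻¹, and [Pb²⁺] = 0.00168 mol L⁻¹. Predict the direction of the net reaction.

(PbI₂ is a pure solid — omitted from Q_c.)
Q_c = [Pb²⁺]·[I⁻]² = (0.00168)·(9.12e-4)² = 1.40e-9
Q_c = 1.40e-9 < K_c = 1.93e-8, so the forward reaction proceeds.

to the right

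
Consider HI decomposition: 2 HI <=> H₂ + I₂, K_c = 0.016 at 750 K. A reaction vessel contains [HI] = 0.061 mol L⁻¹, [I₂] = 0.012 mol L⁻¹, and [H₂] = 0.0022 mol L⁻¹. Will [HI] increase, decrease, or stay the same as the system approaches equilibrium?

decrease

Q_c = [H₂]·[I₂] / [HI]² = (0.0022)·(0.012) / (0.061)² = 0.0071
Q_c = 0.0071 < K_c = 0.016: net forward reaction.
HI is a reactant, so it decreases.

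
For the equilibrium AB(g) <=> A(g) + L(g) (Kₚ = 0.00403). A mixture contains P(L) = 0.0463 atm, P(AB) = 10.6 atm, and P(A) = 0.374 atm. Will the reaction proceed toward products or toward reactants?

Qₚ = P(A)·P(L) / P(AB) = (0.374)·(0.0463) / (10.6) = 0.00163
Qₚ = 0.00163 < Kₚ = 0.00403, so the forward reaction proceeds.

in the forward direction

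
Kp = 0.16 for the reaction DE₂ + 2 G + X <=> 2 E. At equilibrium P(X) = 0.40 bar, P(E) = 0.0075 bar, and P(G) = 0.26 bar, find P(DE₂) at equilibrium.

At equilibrium, Kp = P(E)² / (P(DE₂)·P(G)²·P(X)) = 0.16.
(0.0075)² / ((P(DE₂))·(0.26)²·(0.40)) = 0.16
P(DE₂) = 0.0130 = 0.013 bar

P(DE₂) = 0.013 bar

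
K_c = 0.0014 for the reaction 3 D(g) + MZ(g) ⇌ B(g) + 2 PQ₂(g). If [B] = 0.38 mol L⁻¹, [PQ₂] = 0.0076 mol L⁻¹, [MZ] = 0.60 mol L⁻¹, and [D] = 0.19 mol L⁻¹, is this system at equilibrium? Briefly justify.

Q_c = [B]·[PQ₂]² / ([D]³·[MZ]) = (0.38)·(0.0076)² / ((0.19)³·(0.60)) = 0.0053
Q_c = 0.0053 > K_c = 0.0014: net reverse reaction.

no; Q > K, reaction proceeds in reverse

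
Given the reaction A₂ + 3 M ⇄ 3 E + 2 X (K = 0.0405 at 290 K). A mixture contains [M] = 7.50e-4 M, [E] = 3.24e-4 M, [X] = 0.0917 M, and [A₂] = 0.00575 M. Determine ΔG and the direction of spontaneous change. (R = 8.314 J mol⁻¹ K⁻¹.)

Q = [E]³·[X]² / ([A₂]·[M]³) = (3.24e-4)³·(0.0917)² / ((0.00575)·(7.50e-4)³) = 0.118
ΔG = RT ln(Q/K) = (8.314 J mol⁻¹ K⁻¹)(290 K) × ln(0.118/0.0405)
   = (2.411 kJ/mol)(1.069) = 2.58 kJ/mol
ΔG > 0, so the forward reaction is non-spontaneous (proceeds in reverse).

ΔG = 2.58 kJ/mol; the forward reaction is non-spontaneous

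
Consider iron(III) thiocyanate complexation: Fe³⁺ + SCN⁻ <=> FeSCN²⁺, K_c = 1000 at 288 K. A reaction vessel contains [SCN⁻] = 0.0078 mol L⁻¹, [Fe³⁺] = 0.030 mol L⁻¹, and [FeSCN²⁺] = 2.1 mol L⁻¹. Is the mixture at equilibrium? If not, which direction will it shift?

Q_c = [FeSCN²⁺] / ([Fe³⁺]·[SCN⁻]) = (2.1) / ((0.030)·(0.0078)) = 9000
Q_c = 9000 > K_c = 1000: net reverse reaction.

no; Q > K, reaction proceeds in reverse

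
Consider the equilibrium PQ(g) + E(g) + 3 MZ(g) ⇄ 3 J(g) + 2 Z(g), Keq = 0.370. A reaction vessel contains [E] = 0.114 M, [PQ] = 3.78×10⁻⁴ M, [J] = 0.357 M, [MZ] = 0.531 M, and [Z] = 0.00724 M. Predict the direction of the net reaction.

at equilibrium

Q = [J]³·[Z]² / ([PQ]·[E]·[MZ]³) = (0.357)³·(0.00724)² / ((3.78×10⁻⁴)·(0.114)·(0.531)³) = 0.370
Q = 0.370 = Keq, so the system is already at equilibrium.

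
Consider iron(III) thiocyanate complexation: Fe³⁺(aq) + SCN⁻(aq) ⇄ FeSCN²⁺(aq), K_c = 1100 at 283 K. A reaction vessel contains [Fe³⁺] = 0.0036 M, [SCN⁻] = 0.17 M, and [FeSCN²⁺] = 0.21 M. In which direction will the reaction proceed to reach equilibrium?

toward products

Q_c = [FeSCN²⁺] / ([Fe³⁺]·[SCN⁻]) = (0.21) / ((0.0036)·(0.17)) = 340
Q_c = 340 < K_c = 1100, so the forward reaction proceeds.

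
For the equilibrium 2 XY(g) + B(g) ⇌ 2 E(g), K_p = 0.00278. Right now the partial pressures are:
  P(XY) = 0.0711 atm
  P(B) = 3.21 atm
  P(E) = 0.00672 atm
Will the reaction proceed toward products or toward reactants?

neither direction; the system is at equilibrium

Q_p = P(E)² / (P(XY)²·P(B)) = (0.00672)² / ((0.0711)²·(3.21)) = 0.00278
Q_p = 0.00278 = K_p, so the system is already at equilibrium.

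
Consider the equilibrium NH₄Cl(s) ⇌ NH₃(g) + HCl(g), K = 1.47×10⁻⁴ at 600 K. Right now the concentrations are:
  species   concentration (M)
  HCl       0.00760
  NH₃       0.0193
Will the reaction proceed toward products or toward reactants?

no net change (already at equilibrium)

(NH₄Cl is a pure solid — omitted from Q.)
Q = [NH₃]·[HCl] = (0.0193)·(0.00760) = 1.47×10⁻⁴
Q = 1.47×10⁻⁴ = K, so the system is already at equilibrium.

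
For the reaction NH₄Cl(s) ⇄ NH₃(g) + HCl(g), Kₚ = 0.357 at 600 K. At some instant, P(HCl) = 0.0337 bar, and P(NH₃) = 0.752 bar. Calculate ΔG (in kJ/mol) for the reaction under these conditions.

ΔG = -13.2 kJ/mol

(NH₄Cl is a pure solid — omitted from Qₚ.)
Qₚ = P(NH₃)·P(HCl) = (0.752)·(0.0337) = 0.0253
ΔG = RT ln(Qₚ/Kₚ) = (8.314 J mol⁻¹ K⁻¹)(600 K) × ln(0.0253/0.357)
   = (4.988 kJ/mol)(-2.647) = -13.2 kJ/mol
ΔG < 0, so the forward reaction is spontaneous (proceeds forward).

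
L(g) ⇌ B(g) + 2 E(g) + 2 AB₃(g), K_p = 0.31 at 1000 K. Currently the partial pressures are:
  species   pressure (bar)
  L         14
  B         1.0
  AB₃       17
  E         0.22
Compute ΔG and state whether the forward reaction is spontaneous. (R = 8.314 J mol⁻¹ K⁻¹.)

Q_p = P(B)·P(E)²·P(AB₃)² / P(L) = (1.0)·(0.22)²·(17)² / (14) = 0.999
ΔG = RT ln(Q_p/K_p) = (8.314 J mol⁻¹ K⁻¹)(1000 K) × ln(0.999/0.31)
   = (8.314 kJ/mol)(1.170) = 9.73 kJ/mol
ΔG > 0, so the forward reaction is non-spontaneous (proceeds in reverse).

ΔG = 9.73 kJ/mol; the forward reaction is non-spontaneous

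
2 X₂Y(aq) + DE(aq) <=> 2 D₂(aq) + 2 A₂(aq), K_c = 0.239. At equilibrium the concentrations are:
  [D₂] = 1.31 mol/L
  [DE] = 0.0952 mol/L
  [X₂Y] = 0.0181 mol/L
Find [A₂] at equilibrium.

[A₂] = 0.00208 mol/L

At equilibrium, K_c = [D₂]²·[A₂]² / ([X₂Y]²·[DE]) = 0.239.
(1.31)²·([A₂])² / ((0.0181)²·(0.0952)) = 0.239
[A₂]² = 4.34×10⁻⁶ ⇒ [A₂] = 0.00208 mol/L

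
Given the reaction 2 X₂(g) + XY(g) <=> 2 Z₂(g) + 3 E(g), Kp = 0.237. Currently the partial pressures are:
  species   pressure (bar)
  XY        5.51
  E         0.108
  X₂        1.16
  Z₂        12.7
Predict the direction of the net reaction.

in the forward direction

Qp = P(Z₂)²·P(E)³ / (P(X₂)²·P(XY)) = (12.7)²·(0.108)³ / ((1.16)²·(5.51)) = 0.0274
Qp = 0.0274 < Kp = 0.237, so the forward reaction proceeds.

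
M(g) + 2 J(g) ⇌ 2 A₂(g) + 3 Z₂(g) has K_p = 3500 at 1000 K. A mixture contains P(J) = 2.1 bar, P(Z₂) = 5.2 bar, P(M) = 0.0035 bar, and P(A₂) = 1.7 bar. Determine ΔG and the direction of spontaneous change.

ΔG = 16.8 kJ/mol; the forward reaction is non-spontaneous

Q_p = P(A₂)²·P(Z₂)³ / (P(M)·P(J)²) = (1.7)²·(5.2)³ / ((0.0035)·(2.1)²) = 26300
ΔG = RT ln(Q_p/K_p) = (8.314 J mol⁻¹ K⁻¹)(1000 K) × ln(26300/3500)
   = (8.314 kJ/mol)(2.017) = 16.8 kJ/mol
ΔG > 0, so the forward reaction is non-spontaneous (proceeds in reverse).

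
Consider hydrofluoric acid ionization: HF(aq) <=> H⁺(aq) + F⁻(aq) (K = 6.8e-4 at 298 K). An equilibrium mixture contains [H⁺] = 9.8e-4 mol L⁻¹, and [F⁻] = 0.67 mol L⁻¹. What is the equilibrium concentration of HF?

[HF] = 0.97 mol L⁻¹

At equilibrium, K = [H⁺]·[F⁻] / [HF] = 6.8e-4.
(9.8e-4)·(0.67) / ([HF]) = 6.8e-4
[HF] = 0.966 = 0.97 mol L⁻¹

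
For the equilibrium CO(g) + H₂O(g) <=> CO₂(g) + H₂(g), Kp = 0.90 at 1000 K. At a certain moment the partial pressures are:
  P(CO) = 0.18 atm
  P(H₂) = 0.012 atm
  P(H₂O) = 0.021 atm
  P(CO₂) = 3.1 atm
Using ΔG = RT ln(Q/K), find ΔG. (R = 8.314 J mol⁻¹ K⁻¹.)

Qp = P(CO₂)·P(H₂) / (P(CO)·P(H₂O)) = (3.1)·(0.012) / ((0.18)·(0.021)) = 9.84
ΔG = RT ln(Qp/Kp) = (8.314 J mol⁻¹ K⁻¹)(1000 K) × ln(9.84/0.90)
   = (8.314 kJ/mol)(2.392) = 19.9 kJ/mol
ΔG > 0, so the forward reaction is non-spontaneous (proceeds in reverse).

ΔG = 19.9 kJ/mol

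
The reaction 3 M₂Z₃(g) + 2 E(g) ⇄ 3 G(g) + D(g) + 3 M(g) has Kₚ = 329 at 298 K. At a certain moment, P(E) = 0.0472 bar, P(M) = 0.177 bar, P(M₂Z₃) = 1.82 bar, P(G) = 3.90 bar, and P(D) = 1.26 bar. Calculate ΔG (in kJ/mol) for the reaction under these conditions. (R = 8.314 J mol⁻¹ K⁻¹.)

Qₚ = P(G)³·P(D)·P(M)³ / (P(M₂Z₃)³·P(E)²) = (3.90)³·(1.26)·(0.177)³ / ((1.82)³·(0.0472)²) = 30.9
ΔG = RT ln(Qₚ/Kₚ) = (8.314 J mol⁻¹ K⁻¹)(298 K) × ln(30.9/329)
   = (2.478 kJ/mol)(-2.365) = -5.86 kJ/mol
ΔG < 0, so the forward reaction is spontaneous (proceeds forward).

ΔG = -5.86 kJ/mol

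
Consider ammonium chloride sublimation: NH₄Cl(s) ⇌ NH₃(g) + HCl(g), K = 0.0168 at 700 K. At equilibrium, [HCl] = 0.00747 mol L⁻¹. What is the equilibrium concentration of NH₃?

[NH₃] = 2.25 mol L⁻¹

(NH₄Cl is a pure solid — omitted from K.)
At equilibrium, K = [NH₃]·[HCl] = 0.0168.
([NH₃])·(0.00747) = 0.0168
[NH₃] = 2.25 mol L⁻¹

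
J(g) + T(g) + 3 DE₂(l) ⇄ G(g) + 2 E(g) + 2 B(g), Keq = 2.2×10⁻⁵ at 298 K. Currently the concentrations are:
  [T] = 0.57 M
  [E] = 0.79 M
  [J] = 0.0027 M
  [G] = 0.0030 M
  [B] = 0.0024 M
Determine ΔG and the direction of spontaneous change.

ΔG = -2.83 kJ/mol; the forward reaction is spontaneous

(DE₂ is a pure liquid — omitted from Q.)
Q = [G]·[E]²·[B]² / ([J]·[T]) = (0.0030)·(0.79)²·(0.0024)² / ((0.0027)·(0.57)) = 7.01×10⁻⁶
ΔG = RT ln(Q/Keq) = (8.314 J mol⁻¹ K⁻¹)(298 K) × ln(7.01×10⁻⁶/2.2×10⁻⁵)
   = (2.478 kJ/mol)(-1.144) = -2.83 kJ/mol
ΔG < 0, so the forward reaction is spontaneous (proceeds forward).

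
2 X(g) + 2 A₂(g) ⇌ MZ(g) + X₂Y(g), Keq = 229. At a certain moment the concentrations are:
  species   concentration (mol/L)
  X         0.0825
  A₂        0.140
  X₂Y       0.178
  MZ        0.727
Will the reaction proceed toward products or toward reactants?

to the left

Q = [MZ]·[X₂Y] / ([X]²·[A₂]²) = (0.727)·(0.178) / ((0.0825)²·(0.140)²) = 970
Q = 970 > Keq = 229, so the reverse reaction proceeds.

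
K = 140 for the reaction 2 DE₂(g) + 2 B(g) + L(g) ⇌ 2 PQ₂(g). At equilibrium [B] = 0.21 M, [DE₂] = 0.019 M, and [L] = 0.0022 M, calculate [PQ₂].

At equilibrium, K = [PQ₂]² / ([DE₂]²·[B]²·[L]) = 140.
([PQ₂])² / ((0.019)²·(0.21)²·(0.0022)) = 140
[PQ₂]² = 4.90e-6 ⇒ [PQ₂] = 0.0022 M

[PQ₂] = 0.0022 M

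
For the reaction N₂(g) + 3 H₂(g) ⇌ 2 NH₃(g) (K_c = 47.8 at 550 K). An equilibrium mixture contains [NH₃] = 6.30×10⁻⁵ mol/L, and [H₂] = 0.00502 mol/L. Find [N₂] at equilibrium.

At equilibrium, K_c = [NH₃]² / ([N₂]·[H₂]³) = 47.8.
(6.30×10⁻⁵)² / (([N₂])·(0.00502)³) = 47.8
[N₂] = 6.56×10⁻⁴ mol/L

[N₂] = 6.56×10⁻⁴ mol/L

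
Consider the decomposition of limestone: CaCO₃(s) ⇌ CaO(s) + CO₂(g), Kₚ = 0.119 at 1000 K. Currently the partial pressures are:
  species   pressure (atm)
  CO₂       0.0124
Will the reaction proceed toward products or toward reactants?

(CaCO₃, CaO are pure solids — omitted from Qₚ.)
Qₚ = P(CO₂) = 0.0124
Qₚ = 0.0124 < Kₚ = 0.119, so the forward reaction proceeds.

forward (toward products)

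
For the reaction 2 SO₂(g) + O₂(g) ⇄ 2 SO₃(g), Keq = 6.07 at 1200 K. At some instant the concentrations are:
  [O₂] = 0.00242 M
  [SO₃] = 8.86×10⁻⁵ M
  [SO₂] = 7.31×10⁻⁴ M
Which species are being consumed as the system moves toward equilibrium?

none (at equilibrium)

Q = [SO₃]² / ([SO₂]²·[O₂]) = (8.86×10⁻⁵)² / ((7.31×10⁻⁴)²·(0.00242)) = 6.07
Q = 6.07 = Keq; the system is at equilibrium.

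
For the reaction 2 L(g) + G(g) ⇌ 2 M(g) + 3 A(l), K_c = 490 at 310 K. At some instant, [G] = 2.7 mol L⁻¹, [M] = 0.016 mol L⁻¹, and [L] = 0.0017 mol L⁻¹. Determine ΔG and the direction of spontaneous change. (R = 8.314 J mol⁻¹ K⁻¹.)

(A is a pure liquid — omitted from Q_c.)
Q_c = [M]² / ([L]²·[G]) = (0.016)² / ((0.0017)²·(2.7)) = 32.8
ΔG = RT ln(Q_c/K_c) = (8.314 J mol⁻¹ K⁻¹)(310 K) × ln(32.8/490)
   = (2.577 kJ/mol)(-2.704) = -6.97 kJ/mol
ΔG < 0, so the forward reaction is spontaneous (proceeds forward).

ΔG = -6.97 kJ/mol; the forward reaction is spontaneous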